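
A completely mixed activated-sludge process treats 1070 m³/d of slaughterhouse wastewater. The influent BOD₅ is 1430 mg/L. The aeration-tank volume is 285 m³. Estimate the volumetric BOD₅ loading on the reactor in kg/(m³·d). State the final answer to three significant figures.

L_v ≈ 5.37 kg BOD₅/(m³·d)

Volumetric loading L_v = Q·S₀ / V = 1070 × 1430 g/m³ / 285.0 m³ = 5369 g/(m³·d) = 5.369 kg BOD₅/(m³·d).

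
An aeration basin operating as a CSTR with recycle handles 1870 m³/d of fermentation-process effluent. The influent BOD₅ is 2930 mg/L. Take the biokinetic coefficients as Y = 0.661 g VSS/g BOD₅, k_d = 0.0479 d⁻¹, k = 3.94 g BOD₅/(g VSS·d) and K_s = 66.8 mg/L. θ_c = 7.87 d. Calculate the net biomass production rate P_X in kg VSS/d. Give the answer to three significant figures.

For a completely mixed reactor with recycle the Lawrence–McCarty relation gives S = K_s·(1 + k_d·θ_c) / [θ_c·(Y·k − k_d) − 1] = 66.8 × (1 + 0.0479 × 7.87) / [7.87 × (0.661 × 3.94 − 0.0479) − 1] = 91.98 / 19.12 = 4.811 mg/L.
Y_obs = Y / (1 + k_d θ_c) = 0.661 / (1 + 0.0479 × 7.87) = 0.661 / 1.377 = 0.4800.
Substrate removed = Q·(S₀ − S) = 1870 m³/d × (2930 − 4.81) g/m³ = 5.47×10^6 g/d = 5470 kg/d.
P_X = Y_obs · Q(S₀ − S) = 0.4800 × 5470 = 2626 kg VSS/d.

P_X ≈ 2630 kg VSS/d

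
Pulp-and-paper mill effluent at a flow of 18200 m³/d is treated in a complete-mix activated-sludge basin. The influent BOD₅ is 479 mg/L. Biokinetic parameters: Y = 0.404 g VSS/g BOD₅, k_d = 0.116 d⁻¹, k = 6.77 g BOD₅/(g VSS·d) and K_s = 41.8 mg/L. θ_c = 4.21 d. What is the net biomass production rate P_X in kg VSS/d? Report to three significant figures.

P_X ≈ 2340 kg VSS/d

For a completely mixed reactor with recycle the Lawrence–McCarty relation gives S = K_s·(1 + k_d·θ_c) / [θ_c·(Y·k − k_d) − 1] = 41.8 × (1 + 0.116 × 4.21) / [4.21 × (0.404 × 6.77 − 0.116) − 1] = 62.21 / 10.03 = 6.205 mg/L.
The observed yield is Y_obs = Y/(1 + k_d·θ_c) = 0.404 / (1 + 0.116 × 4.21) = 0.404 / 1.488 = 0.2714 g VSS per g BOD₅ removed.
ΔS = 479 − 6.21 = 472.8 mg/L, so the substrate removal rate is 18200 × 472.8/1000 = 8605 kg BOD₅/d.
Biomass produced: P_X = Y_obs·Q·ΔS = 0.2714 × 8605 ≈ 2336 kg VSS/d.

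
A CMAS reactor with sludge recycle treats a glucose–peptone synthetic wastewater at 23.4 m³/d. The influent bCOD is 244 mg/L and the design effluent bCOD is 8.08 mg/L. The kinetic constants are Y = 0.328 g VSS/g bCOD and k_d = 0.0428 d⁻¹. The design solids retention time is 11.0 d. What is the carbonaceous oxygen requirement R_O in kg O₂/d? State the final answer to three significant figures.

R_O ≈ 3.77 kg O₂/d

The observed yield is Y_obs = Y/(1 + k_d·θ_c) = 0.328 / (1 + 0.0428 × 11.0) = 0.328 / 1.471 = 0.2230 g VSS per g bCOD removed.
ΔS = 244 − 8.08 = 235.9 mg/L, so the substrate removal rate is 23.4 × 235.9/1000 = 5.521 kg bCOD/d.
P_X = Y_obs·Q·(S₀ − S) = 0.2230 × 5.521 = 1.231 kg VSS/d.
R_O = Q·(S₀ − S) − 1.42·P_X = 5.521 − 1.42 × 1.231 = 3.772 kg O₂/d.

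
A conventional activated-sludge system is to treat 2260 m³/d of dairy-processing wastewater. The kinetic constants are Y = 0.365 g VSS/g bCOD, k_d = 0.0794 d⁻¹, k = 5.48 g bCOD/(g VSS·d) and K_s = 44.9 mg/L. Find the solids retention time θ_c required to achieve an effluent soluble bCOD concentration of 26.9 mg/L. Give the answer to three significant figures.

At the target effluent, Y k S/(K_s+S) = 0.365×5.48×26.9/71.80 = 0.7494 d⁻¹.
θ_c = 1/(μ − k_d) = 1/(0.7494 − 0.0794) = 1/0.6700 = 1.493 d.

θ_c ≈ 1.49 d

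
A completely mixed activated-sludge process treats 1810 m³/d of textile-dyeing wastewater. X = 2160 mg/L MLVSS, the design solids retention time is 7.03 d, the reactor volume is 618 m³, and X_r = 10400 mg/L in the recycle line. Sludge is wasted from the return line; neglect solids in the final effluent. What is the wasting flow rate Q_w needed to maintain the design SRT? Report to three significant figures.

θ_c = V·X/(Q_w·X_r) when wasting from the recycle, so Q_w = V·X/(θ_c·X_r) = 618.0 × 2160 / (7.03 × 10400) = 18.26 m³/d.

Q_w ≈ 18.3 m³/d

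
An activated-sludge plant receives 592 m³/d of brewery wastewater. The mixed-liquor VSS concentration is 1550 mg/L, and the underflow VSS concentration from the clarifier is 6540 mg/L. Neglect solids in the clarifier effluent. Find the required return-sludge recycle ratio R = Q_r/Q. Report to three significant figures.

R = Q_r/Q = X/(X_r − X) = 1550 / (6540 − 1550) = 0.3106.

R ≈ 0.311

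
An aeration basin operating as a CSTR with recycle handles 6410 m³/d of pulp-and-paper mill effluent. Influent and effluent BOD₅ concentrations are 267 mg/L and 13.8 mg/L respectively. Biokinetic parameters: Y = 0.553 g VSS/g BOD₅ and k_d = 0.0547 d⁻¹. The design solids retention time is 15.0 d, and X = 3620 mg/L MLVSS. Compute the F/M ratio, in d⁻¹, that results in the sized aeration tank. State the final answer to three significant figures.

Rearranging the biomass balance for a CMAS with decay, V = Y·Q·ΔS·θ_c / [X·(1+k_d θ_c)] = 0.553 × 6410 × (267 − 13.8) × 15.0 / [3620 × (1 + 0.0547 × 15.0)] = 1.35×10^7 / 6590 = 2043 m³.
F/M = Q·S₀ / (V·X) = 6410 × 267 / (2043 × 3620) = 0.2314 g BOD₅·(g VSS·d)⁻¹.

F/M ≈ 0.231 d⁻¹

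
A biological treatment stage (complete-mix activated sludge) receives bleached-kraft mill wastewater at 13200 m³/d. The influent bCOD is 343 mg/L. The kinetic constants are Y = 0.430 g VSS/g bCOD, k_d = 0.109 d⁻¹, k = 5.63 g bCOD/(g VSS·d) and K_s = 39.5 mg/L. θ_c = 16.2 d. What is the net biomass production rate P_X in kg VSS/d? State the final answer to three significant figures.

P_X ≈ 698 kg VSS/d

From the Monod/SRT balance for a CMAS, S = K_s·(1+k_d θ_c)/[θ_c·(Y k − k_d) − 1] = 39.5 × (1 + 0.109 × 16.2) / [16.2 × (0.430 × 5.63 − 0.109) − 1] = 109.2 / 36.45 = 2.997 mg/L.
Y_obs = Y / (1 + k_d θ_c) = 0.430 / (1 + 0.109 × 16.2) = 0.430 / 2.766 = 0.1555.
Q·(S₀ − S) = 13200 × (343 − 3.00) × 10⁻³ = 4488 kg/d removed.
P_X = Y_obs · Q(S₀ − S) = 0.1555 × 4488 = 697.8 kg VSS/d.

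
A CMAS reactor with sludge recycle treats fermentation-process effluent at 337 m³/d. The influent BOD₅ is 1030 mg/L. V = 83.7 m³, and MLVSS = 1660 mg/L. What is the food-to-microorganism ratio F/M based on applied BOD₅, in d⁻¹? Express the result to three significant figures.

F/M ≈ 2.50 d⁻¹

F/M = applied load / biomass = Q·S₀/(V·X) = 337 × 1030 / (83.70 × 1660) = 2.498 d⁻¹.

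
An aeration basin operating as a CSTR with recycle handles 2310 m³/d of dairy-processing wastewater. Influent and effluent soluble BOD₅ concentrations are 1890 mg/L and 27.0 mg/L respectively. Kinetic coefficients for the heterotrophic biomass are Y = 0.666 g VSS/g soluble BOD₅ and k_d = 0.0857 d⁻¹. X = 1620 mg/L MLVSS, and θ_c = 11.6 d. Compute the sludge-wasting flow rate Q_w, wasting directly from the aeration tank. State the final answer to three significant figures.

Q_w ≈ 887 m³/d

Rearranging the biomass balance for a CMAS with decay, V = Y·Q·ΔS·θ_c / [X·(1+k_d θ_c)] = 0.666 × 2310 × (1890 − 27.0) × 11.6 / [1620 × (1 + 0.0857 × 11.6)] = 3.32×10^7 / 3230 = 10292 m³.
With mixed-liquor wasting, θ_c = V/Q_w, so Q_w = V/θ_c = 10292/11.6 = 887.2 m³/d.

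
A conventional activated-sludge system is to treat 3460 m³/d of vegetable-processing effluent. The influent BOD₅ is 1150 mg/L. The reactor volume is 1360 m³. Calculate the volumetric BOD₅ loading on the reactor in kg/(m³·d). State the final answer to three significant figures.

L_v ≈ 2.93 kg BOD₅/(m³·d)

Volumetric loading L_v = Q·S₀ / V = 3460 × 1150 g/m³ / 1360 m³ = 2926 g/(m³·d) = 2.926 kg BOD₅/(m³·d).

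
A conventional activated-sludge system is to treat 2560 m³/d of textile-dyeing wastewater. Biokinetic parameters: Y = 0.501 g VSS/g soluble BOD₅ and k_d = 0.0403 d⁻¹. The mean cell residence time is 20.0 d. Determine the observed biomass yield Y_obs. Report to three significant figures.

Y_obs ≈ 0.277 g VSS/g soluble BOD₅

Y_obs = Y / (1 + k_d θ_c) = 0.501 / (1 + 0.0403 × 20.0) = 0.501 / 1.806 = 0.2774.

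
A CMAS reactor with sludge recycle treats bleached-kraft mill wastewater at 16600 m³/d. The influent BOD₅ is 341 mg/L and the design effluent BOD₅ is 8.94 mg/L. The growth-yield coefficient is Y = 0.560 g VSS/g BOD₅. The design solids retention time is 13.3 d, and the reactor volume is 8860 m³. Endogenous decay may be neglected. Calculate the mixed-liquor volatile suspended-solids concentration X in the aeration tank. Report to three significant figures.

X ≈ 4630 mg/L

Without decay, X = Y Q (S₀−S) θ_c / V = 0.560 × 16600 × (341 − 8.94) × 13.3 / 8860 = 4634 mg/L.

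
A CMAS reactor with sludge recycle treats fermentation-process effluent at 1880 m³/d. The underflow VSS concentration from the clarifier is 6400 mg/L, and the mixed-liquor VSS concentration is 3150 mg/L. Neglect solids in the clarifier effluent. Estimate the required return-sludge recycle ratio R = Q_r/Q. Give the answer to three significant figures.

Solids balance on the clarifier gives (1+R)X = R·X_r, so R = X/(X_r − X) = 3150 / (6400 − 3150) = 0.9692.

R ≈ 0.969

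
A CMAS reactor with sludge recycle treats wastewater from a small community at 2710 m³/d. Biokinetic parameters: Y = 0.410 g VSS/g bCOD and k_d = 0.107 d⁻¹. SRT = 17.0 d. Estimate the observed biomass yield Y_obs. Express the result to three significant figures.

Y_obs ≈ 0.145 g VSS/g bCOD

Correct the yield for decay: Y_obs = Y/(1 + k_d θ_c) = 0.410 / (1 + 0.107 × 17.0) = 0.410 / 2.819 = 0.1454.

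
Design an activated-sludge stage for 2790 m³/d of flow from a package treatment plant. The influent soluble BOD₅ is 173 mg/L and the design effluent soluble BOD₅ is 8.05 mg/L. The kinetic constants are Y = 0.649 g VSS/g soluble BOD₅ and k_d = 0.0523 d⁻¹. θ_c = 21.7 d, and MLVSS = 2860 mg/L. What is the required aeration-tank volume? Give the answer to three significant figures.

V ≈ 1060 m³

Rearranging the biomass balance for a CMAS with decay, V = Y·Q·ΔS·θ_c / [X·(1+k_d θ_c)] = 0.649 × 2790 × (173 − 8.05) × 21.7 / [2860 × (1 + 0.0523 × 21.7)] = 6.48×10^6 / 6106 = 1061 m³.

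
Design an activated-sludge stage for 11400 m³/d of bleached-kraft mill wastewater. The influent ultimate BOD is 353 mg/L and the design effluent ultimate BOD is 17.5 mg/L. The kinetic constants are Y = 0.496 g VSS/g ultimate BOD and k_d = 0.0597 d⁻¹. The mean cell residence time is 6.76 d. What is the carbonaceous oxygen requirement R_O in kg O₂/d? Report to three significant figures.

R_O ≈ 1910 kg O₂/d

The observed yield is Y_obs = Y/(1 + k_d·θ_c) = 0.496 / (1 + 0.0597 × 6.76) = 0.496 / 1.404 = 0.3534 g VSS per g ultimate BOD removed.
Mass of ultimate BOD removed per day: Q(S₀ − S) = 11400 × 335.5 g/m³ = 3825 kg/d.
Biomass synthesised: P_X = Y_obs × 3825 = 1352 kg VSS/d.
R_O = Q·(S₀ − S) − 1.42·P_X = 3825 − 1.42 × 1352 = 1905 kg O₂/d.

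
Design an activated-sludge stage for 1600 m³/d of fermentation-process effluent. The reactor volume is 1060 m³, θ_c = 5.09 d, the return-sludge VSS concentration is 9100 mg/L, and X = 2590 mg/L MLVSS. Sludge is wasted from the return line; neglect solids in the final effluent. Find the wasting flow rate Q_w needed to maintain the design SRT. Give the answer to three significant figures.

Wasting from the return line (neglecting effluent solids): Q_w = V·X / (θ_c·X_r) = 1060 × 2590 / (5.09 × 9100) = 59.27 m³/d.

Q_w ≈ 59.3 m³/d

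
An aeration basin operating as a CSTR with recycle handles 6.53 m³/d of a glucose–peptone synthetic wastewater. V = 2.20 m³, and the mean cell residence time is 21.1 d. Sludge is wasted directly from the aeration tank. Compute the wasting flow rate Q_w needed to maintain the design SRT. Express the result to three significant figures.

Q_w ≈ 0.104 m³/d

For wasting at MLVSS concentration, Q_w = V/θ_c = 2.200/21.1 = 0.1043 m³/d.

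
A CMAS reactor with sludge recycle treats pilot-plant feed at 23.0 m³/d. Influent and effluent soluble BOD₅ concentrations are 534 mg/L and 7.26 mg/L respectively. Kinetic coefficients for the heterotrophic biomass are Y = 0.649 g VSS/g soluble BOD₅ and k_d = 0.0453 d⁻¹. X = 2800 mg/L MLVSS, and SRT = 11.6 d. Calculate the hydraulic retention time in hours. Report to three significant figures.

Rearranging the biomass balance for a CMAS with decay, V = Y·Q·ΔS·θ_c / [X·(1+k_d θ_c)] = 0.649 × 23.0 × (534 − 7.26) × 11.6 / [2800 × (1 + 0.0453 × 11.6)] = 9.12×10^4 / 4271 = 21.35 m³.
HRT = V/Q = 21.35 m³ / 23.0 m³·d⁻¹ = 0.9284 d × 24 = 22.28 h.

τ ≈ 22.3 h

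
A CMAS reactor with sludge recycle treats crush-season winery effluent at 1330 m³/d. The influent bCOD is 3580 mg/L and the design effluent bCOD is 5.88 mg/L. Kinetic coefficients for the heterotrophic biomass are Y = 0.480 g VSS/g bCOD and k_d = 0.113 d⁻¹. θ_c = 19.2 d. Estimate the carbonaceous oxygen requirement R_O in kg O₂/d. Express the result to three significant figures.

R_O ≈ 3730 kg O₂/d

Y_obs = Y / (1 + k_d θ_c) = 0.480 / (1 + 0.113 × 19.2) = 0.480 / 3.170 = 0.1514.
Substrate removed = Q·(S₀ − S) = 1330 m³/d × (3580 − 5.88) g/m³ = 4.75×10^6 g/d = 4754 kg/d.
P_X = Y_obs·Q·(S₀ − S) = 0.1514 × 4754 = 719.9 kg VSS/d.
Carbonaceous O₂ demand = substrate oxidised − cell-mass equivalent = 4754 − 1.42 × 719.9 = 3731 kg O₂/d.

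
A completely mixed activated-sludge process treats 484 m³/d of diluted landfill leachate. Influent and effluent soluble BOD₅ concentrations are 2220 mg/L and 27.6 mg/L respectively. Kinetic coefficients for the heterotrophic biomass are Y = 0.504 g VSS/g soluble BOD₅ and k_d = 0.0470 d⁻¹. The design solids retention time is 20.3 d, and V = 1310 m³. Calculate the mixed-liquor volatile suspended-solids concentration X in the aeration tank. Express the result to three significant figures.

X = Y·Q·ΔS·θ_c / [V·(1 + k_d θ_c)] = 0.504 × 484 × (2220 − 27.6) × 20.3 / [1310 × (1 + 0.0470 × 20.3)] = 4241 mg/L.

X ≈ 4240 mg/L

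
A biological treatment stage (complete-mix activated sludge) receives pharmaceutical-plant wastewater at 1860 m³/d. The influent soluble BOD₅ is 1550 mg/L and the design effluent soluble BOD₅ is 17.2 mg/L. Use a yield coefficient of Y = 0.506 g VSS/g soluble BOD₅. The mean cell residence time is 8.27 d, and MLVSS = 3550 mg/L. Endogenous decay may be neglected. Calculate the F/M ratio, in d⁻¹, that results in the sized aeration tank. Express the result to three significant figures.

V·X = Y·Q·ΔS·θ_c gives V = 0.506 × 1860 × (1550 − 17.2) × 8.27 / 3550 = 3361 m³.
Food-to-microorganism ratio F/M = Q S₀ / (V X) = 1860 × 1550 / (3361 × 3550) = 0.2417 d⁻¹.

F/M ≈ 0.242 d⁻¹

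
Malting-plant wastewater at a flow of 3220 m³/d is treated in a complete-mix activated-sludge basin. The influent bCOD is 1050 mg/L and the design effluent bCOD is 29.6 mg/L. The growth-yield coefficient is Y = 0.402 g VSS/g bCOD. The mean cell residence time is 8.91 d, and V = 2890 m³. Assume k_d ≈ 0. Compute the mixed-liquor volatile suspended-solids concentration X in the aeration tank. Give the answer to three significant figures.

X = Y·Q·ΔS·θ_c / V = 0.402 × 3220 × (1050 − 29.6) × 8.91 / 2890 = 4072 mg/L.

X ≈ 4070 mg/L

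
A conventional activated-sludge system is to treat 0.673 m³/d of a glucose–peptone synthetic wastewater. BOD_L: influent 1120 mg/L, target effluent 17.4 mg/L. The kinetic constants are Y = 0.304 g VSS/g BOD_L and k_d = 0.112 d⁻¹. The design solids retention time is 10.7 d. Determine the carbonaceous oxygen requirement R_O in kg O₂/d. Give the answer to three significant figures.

R_O ≈ 0.596 kg O₂/d

Observed yield with endogenous decay: Y_obs = Y / (1 + k_d·θ_c) = 0.304 / (1 + 0.112 × 10.7) = 0.304 / 2.198 = 0.1383 g VSS/g BOD_L.
Mass of BOD_L removed per day: Q(S₀ − S) = 0.673 × 1103 g/m³ = 0.7420 kg/d.
P_X = Y_obs·Q·(S₀ − S) = 0.1383 × 0.7420 = 0.1026 kg VSS/d.
R_O = Q·ΔS − 1.42 P_X = 0.7420 − 0.1457 = 0.5963 kg O₂/d.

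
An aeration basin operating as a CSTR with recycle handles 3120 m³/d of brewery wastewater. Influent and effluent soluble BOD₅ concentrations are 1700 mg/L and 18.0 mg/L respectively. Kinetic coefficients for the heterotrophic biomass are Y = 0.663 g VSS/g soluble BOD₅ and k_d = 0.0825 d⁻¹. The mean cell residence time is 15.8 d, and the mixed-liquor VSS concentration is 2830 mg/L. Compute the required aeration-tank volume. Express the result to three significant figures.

V ≈ 8430 m³

From the SRT design equation V = Y Q (S₀−S) θ_c / [X (1 + k_d θ_c)] = 0.663 × 3120 × (1700 − 18.0) × 15.8 / [2830 × (1 + 0.0825 × 15.8)] = 5.5×10^7 / 6519 = 8433 m³.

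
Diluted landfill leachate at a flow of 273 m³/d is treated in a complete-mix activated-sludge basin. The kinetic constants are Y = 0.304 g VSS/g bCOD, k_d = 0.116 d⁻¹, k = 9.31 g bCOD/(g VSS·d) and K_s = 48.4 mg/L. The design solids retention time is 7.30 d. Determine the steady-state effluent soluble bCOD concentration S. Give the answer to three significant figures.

Effluent substrate depends only on kinetics and SRT: S = K_s(1 + k_d θ_c) / [θ_c(Yk − k_d) − 1] = 48.4 × (1 + 0.116 × 7.30) / [7.30 × (0.304 × 9.31 − 0.116) − 1] = 89.39 / 18.81 = 4.751 mg/L.

S ≈ 4.75 mg/L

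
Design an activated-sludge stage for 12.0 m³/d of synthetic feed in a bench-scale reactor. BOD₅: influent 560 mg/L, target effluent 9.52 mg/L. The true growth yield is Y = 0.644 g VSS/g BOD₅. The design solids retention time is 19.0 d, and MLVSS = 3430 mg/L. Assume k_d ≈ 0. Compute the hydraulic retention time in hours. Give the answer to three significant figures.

τ ≈ 47.1 h

Biomass mass balance (decay neglected): V·X = Y·Q·(S₀ − S)·θ_c, so V = 0.644 × 12.0 × (560 − 9.52) × 19.0 / 3430 = 23.57 m³.
HRT = V/Q = 23.57 m³ / 12.0 m³·d⁻¹ = 1.964 d × 24 = 47.13 h.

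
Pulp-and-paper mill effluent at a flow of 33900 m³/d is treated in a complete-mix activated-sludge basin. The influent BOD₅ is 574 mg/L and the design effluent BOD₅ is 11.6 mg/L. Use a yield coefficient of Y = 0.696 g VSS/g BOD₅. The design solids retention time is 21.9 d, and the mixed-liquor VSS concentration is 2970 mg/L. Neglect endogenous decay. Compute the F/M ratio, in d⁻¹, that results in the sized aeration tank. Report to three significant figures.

Biomass mass balance (decay neglected): V·X = Y·Q·(S₀ − S)·θ_c, so V = 0.696 × 33900 × (574 − 11.6) × 21.9 / 2970 = 97846 m³.
F/M = applied load / biomass = Q·S₀/(V·X) = 33900 × 574 / (97846 × 2970) = 0.06696 d⁻¹.

F/M ≈ 0.0670 d⁻¹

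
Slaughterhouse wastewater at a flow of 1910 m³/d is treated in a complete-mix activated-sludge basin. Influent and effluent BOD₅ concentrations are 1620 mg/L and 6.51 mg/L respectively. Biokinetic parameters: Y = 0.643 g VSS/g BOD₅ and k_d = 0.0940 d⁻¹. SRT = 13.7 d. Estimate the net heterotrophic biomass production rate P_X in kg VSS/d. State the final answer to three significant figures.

P_X ≈ 866 kg VSS/d

Observed yield with endogenous decay: Y_obs = Y / (1 + k_d·θ_c) = 0.643 / (1 + 0.0940 × 13.7) = 0.643 / 2.288 = 0.2811 g VSS/g BOD₅.
Q·(S₀ − S) = 1910 × (1620 − 6.51) × 10⁻³ = 3082 kg/d removed.
P_X = Y_obs · Q(S₀ − S) = 0.2811 × 3082 = 866.1 kg VSS/d.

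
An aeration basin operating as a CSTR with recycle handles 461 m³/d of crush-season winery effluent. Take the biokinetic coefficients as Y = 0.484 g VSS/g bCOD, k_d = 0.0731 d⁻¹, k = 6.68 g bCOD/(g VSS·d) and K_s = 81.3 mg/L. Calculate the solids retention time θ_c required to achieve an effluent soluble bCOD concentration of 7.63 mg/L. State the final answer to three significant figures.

θ_c ≈ 4.89 d

Specific growth rate at S = 7.63 mg/L: μ = YkS/(K_s+S) = 0.484·6.68·7.63/(81.3+7.63) = 0.2774 d⁻¹.
Then 1/θ_c = μ − k_d = 0.2774 − 0.0731 = 0.2043 d⁻¹, giving θ_c = 4.895 d.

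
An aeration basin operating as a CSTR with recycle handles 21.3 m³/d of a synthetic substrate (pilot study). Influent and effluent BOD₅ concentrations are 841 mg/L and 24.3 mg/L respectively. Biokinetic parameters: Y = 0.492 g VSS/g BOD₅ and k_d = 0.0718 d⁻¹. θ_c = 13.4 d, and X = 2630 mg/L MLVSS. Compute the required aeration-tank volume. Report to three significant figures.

V ≈ 22.2 m³

Rearranging the biomass balance for a CMAS with decay, V = Y·Q·ΔS·θ_c / [X·(1+k_d θ_c)] = 0.492 × 21.3 × (841 − 24.3) × 13.4 / [2630 × (1 + 0.0718 × 13.4)] = 1.15×10^5 / 5160 = 22.22 m³.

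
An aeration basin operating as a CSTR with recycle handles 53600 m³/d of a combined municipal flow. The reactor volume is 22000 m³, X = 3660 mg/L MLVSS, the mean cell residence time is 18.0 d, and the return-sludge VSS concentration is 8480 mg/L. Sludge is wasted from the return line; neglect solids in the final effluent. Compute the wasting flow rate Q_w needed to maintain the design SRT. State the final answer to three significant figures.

θ_c = V·X/(Q_w·X_r) when wasting from the recycle, so Q_w = V·X/(θ_c·X_r) = 22000 × 3660 / (18.0 × 8480) = 527.5 m³/d.

Q_w ≈ 528 m³/d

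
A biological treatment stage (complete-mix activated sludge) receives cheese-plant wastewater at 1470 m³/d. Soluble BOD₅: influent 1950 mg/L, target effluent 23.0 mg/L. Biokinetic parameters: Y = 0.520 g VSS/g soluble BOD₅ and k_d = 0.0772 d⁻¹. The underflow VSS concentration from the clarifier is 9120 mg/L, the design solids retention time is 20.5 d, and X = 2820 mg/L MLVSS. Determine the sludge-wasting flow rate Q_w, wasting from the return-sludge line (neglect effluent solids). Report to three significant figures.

Q_w ≈ 62.5 m³/d

Steady-state biomass mass balance: V·X·(1 + k_d·θ_c) = Y·Q·(S₀ − S)·θ_c, so V = 0.520 × 1470 × (1950 − 23.0) × 20.5 / [2820 × (1 + 0.0772 × 20.5)] = 3.02×10^7 / 7283 = 4146 m³.
θ_c = V·X/(Q_w·X_r) when wasting from the recycle, so Q_w = V·X/(θ_c·X_r) = 4146 × 2820 / (20.5 × 9120) = 62.54 m³/d.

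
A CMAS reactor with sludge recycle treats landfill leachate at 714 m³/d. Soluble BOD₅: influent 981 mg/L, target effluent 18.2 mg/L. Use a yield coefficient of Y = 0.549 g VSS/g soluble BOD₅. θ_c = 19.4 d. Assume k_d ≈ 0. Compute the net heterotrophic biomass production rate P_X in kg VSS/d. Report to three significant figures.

P_X ≈ 377 kg VSS/d

Since k_d ≈ 0, Y_obs = Y = 0.549 g VSS/g soluble BOD₅.
ΔS = 981 − 18.2 = 962.8 mg/L, so the substrate removal rate is 714 × 962.8/1000 = 687.4 kg soluble BOD₅/d.
P_X = Y_obs · Q(S₀ − S) = 0.5490 × 687.4 = 377.4 kg VSS/d.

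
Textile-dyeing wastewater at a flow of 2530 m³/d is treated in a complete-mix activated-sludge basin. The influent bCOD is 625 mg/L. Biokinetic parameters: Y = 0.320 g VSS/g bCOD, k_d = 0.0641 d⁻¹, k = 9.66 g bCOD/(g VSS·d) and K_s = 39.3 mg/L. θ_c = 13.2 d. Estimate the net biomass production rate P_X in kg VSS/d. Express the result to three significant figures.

For a completely mixed reactor with recycle the Lawrence–McCarty relation gives S = K_s·(1 + k_d·θ_c) / [θ_c·(Y·k − k_d) − 1] = 39.3 × (1 + 0.0641 × 13.2) / [13.2 × (0.320 × 9.66 − 0.0641) − 1] = 72.55 / 38.96 = 1.862 mg/L.
Correct the yield for decay: Y_obs = Y/(1 + k_d θ_c) = 0.320 / (1 + 0.0641 × 13.2) = 0.320 / 1.846 = 0.1733.
Substrate removed = Q·(S₀ − S) = 2530 m³/d × (625 − 1.86) g/m³ = 1.58×10^6 g/d = 1577 kg/d.
Net biomass production P_X = Y_obs × Q·(S₀ − S) = 0.1733 × 1577 = 273.3 kg VSS/d.

P_X ≈ 273 kg VSS/d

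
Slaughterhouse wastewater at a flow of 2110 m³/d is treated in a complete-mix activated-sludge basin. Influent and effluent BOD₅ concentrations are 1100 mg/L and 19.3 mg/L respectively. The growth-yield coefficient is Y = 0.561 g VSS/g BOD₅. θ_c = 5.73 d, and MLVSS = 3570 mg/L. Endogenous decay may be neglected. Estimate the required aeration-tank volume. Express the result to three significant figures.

V ≈ 2050 m³

V·X = Y·Q·ΔS·θ_c gives V = 0.561 × 2110 × (1100 − 19.3) × 5.73 / 3570 = 2053 m³.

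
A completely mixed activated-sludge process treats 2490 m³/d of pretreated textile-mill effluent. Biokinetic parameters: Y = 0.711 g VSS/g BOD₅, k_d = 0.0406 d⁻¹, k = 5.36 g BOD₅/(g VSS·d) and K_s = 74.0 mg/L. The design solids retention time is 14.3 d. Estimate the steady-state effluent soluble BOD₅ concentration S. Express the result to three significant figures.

S ≈ 2.21 mg/L

For a completely mixed reactor with recycle the Lawrence–McCarty relation gives S = K_s·(1 + k_d·θ_c) / [θ_c·(Y·k − k_d) − 1] = 74.0 × (1 + 0.0406 × 14.3) / [14.3 × (0.711 × 5.36 − 0.0406) − 1] = 117.0 / 52.92 = 2.210 mg/L.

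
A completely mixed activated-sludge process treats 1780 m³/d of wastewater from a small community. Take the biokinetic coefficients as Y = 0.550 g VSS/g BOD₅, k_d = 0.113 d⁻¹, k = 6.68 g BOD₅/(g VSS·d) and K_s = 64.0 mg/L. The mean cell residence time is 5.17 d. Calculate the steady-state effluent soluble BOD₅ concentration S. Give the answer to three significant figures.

Effluent substrate depends only on kinetics and SRT: S = K_s(1 + k_d θ_c) / [θ_c(Yk − k_d) − 1] = 64.0 × (1 + 0.113 × 5.17) / [5.17 × (0.550 × 6.68 − 0.113) − 1] = 101.4 / 17.41 = 5.824 mg/L.

S ≈ 5.82 mg/L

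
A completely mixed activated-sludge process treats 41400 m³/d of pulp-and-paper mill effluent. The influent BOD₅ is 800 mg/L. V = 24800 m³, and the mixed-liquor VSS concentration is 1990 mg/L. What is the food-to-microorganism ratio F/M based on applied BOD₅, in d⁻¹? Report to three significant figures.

Food-to-microorganism ratio F/M = Q S₀ / (V X) = 41400 × 800 / (24800 × 1990) = 0.6711 d⁻¹.

F/M ≈ 0.671 d⁻¹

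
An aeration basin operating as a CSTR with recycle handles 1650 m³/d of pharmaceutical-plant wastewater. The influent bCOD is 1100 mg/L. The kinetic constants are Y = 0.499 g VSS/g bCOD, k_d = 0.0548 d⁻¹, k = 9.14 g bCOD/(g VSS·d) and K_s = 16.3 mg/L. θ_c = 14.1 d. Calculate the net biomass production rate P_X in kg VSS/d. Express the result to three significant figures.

P_X ≈ 511 kg VSS/d

From the Monod/SRT balance for a CMAS, S = K_s·(1+k_d θ_c)/[θ_c·(Y k − k_d) − 1] = 16.3 × (1 + 0.0548 × 14.1) / [14.1 × (0.499 × 9.14 − 0.0548) − 1] = 28.89 / 62.54 = 0.4621 mg/L.
Y_obs = Y / (1 + k_d θ_c) = 0.499 / (1 + 0.0548 × 14.1) = 0.499 / 1.773 = 0.2815.
Q·(S₀ − S) = 1650 × (1100 − 0.462) × 10⁻³ = 1814 kg/d removed.
Biomass produced: P_X = Y_obs·Q·ΔS = 0.2815 × 1814 ≈ 510.7 kg VSS/d.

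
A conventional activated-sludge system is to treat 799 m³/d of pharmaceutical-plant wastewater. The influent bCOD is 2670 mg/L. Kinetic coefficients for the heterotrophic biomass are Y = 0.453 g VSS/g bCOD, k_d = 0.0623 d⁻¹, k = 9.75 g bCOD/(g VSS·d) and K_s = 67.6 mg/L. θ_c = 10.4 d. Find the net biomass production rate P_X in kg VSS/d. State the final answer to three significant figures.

P_X ≈ 586 kg VSS/d

From the Monod/SRT balance for a CMAS, S = K_s·(1+k_d θ_c)/[θ_c·(Y k − k_d) − 1] = 67.6 × (1 + 0.0623 × 10.4) / [10.4 × (0.453 × 9.75 − 0.0623) − 1] = 111.4 / 44.29 = 2.515 mg/L.
Y_obs = Y / (1 + k_d θ_c) = 0.453 / (1 + 0.0623 × 10.4) = 0.453 / 1.648 = 0.2749.
Mass of bCOD removed per day: Q(S₀ − S) = 799 × 2667 g/m³ = 2131 kg/d.
So the net sludge growth is P_X = 0.2749 × 2131 = 585.9 kg VSS/d.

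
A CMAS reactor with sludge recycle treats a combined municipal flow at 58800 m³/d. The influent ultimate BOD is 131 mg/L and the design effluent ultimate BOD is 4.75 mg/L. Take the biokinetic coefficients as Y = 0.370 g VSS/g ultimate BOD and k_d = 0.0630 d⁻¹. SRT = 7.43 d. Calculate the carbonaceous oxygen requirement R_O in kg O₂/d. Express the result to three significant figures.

Correct the yield for decay: Y_obs = Y/(1 + k_d θ_c) = 0.370 / (1 + 0.0630 × 7.43) = 0.370 / 1.468 = 0.2520.
ΔS = 131 − 4.75 = 126.2 mg/L, so the substrate removal rate is 58800 × 126.2/1000 = 7424 kg ultimate BOD/d.
Biomass synthesised: P_X = Y_obs × 7424 = 1871 kg VSS/d.
Carbonaceous O₂ demand = substrate oxidised − cell-mass equivalent = 7424 − 1.42 × 1871 = 4767 kg O₂/d.

R_O ≈ 4770 kg O₂/d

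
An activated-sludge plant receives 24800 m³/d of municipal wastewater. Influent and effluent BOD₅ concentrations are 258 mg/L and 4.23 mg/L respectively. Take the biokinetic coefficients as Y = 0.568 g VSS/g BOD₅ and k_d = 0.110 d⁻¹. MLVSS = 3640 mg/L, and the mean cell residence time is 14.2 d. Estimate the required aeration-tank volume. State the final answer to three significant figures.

Steady-state biomass mass balance: V·X·(1 + k_d·θ_c) = Y·Q·(S₀ − S)·θ_c, so V = 0.568 × 24800 × (258 − 4.23) × 14.2 / [3640 × (1 + 0.110 × 14.2)] = 5.08×10^7 / 9326 = 5443 m³.

V ≈ 5440 m³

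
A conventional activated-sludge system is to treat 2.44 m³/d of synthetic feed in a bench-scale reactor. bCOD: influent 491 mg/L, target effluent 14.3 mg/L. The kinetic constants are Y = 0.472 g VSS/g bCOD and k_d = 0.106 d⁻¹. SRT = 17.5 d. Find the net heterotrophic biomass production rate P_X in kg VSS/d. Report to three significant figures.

Observed yield with endogenous decay: Y_obs = Y / (1 + k_d·θ_c) = 0.472 / (1 + 0.106 × 17.5) = 0.472 / 2.855 = 0.1653 g VSS/g bCOD.
ΔS = 491 − 14.3 = 476.7 mg/L, so the substrate removal rate is 2.44 × 476.7/1000 = 1.163 kg bCOD/d.
Net biomass production P_X = Y_obs × Q·(S₀ − S) = 0.1653 × 1.163 = 0.1923 kg VSS/d.

P_X ≈ 0.192 kg VSS/d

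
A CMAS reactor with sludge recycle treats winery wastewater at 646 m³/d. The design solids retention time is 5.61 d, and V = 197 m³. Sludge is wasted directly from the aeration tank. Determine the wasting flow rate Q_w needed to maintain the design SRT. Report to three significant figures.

Q_w ≈ 35.1 m³/d

For wasting at MLVSS concentration, Q_w = V/θ_c = 197.0/5.61 = 35.12 m³/d.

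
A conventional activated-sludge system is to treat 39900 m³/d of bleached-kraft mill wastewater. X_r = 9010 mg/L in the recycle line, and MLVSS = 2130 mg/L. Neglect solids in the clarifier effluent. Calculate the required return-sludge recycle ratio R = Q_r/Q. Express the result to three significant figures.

Solids balance on the clarifier gives (1+R)X = R·X_r, so R = X/(X_r − X) = 2130 / (9010 − 2130) = 0.3096.

R ≈ 0.310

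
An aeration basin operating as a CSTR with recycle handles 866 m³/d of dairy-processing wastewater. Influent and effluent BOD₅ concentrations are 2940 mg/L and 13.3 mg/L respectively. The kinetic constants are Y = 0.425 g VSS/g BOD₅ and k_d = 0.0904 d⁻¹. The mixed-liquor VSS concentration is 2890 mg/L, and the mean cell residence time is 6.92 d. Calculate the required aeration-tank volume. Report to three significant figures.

V ≈ 1590 m³

Rearranging the biomass balance for a CMAS with decay, V = Y·Q·ΔS·θ_c / [X·(1+k_d θ_c)] = 0.425 × 866 × (2940 − 13.3) × 6.92 / [2890 × (1 + 0.0904 × 6.92)] = 7.45×10^6 / 4698 = 1587 m³.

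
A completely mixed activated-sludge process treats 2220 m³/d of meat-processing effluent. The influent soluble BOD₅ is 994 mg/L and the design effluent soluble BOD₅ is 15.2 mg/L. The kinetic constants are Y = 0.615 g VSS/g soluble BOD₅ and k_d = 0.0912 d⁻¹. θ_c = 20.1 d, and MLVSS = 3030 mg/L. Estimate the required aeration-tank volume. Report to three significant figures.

Steady-state biomass mass balance: V·X·(1 + k_d·θ_c) = Y·Q·(S₀ − S)·θ_c, so V = 0.615 × 2220 × (994 − 15.2) × 20.1 / [3030 × (1 + 0.0912 × 20.1)] = 2.69×10^7 / 8584 = 3129 m³.

V ≈ 3130 m³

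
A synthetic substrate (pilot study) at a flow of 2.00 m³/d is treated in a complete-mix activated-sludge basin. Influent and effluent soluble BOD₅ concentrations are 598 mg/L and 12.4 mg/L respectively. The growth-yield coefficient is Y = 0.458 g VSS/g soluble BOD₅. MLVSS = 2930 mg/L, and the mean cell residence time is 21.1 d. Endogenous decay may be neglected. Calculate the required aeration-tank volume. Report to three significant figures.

V·X = Y·Q·ΔS·θ_c gives V = 0.458 × 2.00 × (598 − 12.4) × 21.1 / 2930 = 3.863 m³.

V ≈ 3.86 m³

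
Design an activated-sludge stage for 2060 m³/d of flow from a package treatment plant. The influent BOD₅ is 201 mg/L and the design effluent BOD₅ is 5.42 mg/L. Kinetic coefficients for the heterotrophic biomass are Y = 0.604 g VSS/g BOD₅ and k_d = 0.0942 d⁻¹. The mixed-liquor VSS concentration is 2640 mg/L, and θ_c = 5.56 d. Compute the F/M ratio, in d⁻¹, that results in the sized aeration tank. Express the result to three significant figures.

F/M ≈ 0.466 d⁻¹

Rearranging the biomass balance for a CMAS with decay, V = Y·Q·ΔS·θ_c / [X·(1+k_d θ_c)] = 0.604 × 2060 × (201 − 5.42) × 5.56 / [2640 × (1 + 0.0942 × 5.56)] = 1.35×10^6 / 4023 = 336.3 m³.
F/M = Q·S₀ / (V·X) = 2060 × 201 / (336.3 × 2640) = 0.4663 g BOD₅·(g VSS·d)⁻¹.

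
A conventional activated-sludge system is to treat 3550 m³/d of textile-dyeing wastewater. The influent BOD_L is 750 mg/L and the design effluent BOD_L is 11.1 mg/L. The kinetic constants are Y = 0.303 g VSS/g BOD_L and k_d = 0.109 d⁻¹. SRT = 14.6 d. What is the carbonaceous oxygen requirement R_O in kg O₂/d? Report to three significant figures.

R_O ≈ 2190 kg O₂/d

Observed yield with endogenous decay: Y_obs = Y / (1 + k_d·θ_c) = 0.303 / (1 + 0.109 × 14.6) = 0.303 / 2.591 = 0.1169 g VSS/g BOD_L.
Q·(S₀ − S) = 3550 × (750 − 11.1) × 10⁻³ = 2623 kg/d removed.
Net sludge production P_X = 0.1169 × 2623 = 306.7 kg VSS/d.
R_O = Q·(S₀ − S) − 1.42·P_X = 2623 − 1.42 × 306.7 = 2188 kg O₂/d.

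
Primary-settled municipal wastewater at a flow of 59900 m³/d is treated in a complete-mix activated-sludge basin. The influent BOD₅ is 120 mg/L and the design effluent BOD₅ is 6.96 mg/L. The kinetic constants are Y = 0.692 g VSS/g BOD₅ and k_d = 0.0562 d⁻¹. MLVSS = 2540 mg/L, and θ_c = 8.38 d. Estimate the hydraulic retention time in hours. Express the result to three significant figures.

τ ≈ 4.21 h

Rearranging the biomass balance for a CMAS with decay, V = Y·Q·ΔS·θ_c / [X·(1+k_d θ_c)] = 0.692 × 59900 × (120 − 6.96) × 8.38 / [2540 × (1 + 0.0562 × 8.38)] = 3.93×10^7 / 3736 = 10509 m³.
τ = V/Q = 10509/59900 = 0.1754 d, or 4.211 h.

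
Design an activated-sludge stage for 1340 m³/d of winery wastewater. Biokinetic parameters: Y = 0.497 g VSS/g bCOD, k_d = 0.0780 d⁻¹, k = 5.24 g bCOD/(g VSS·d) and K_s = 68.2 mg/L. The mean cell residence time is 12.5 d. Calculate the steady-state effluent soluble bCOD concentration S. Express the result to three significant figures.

S ≈ 4.40 mg/L

For a completely mixed reactor with recycle the Lawrence–McCarty relation gives S = K_s·(1 + k_d·θ_c) / [θ_c·(Y·k − k_d) − 1] = 68.2 × (1 + 0.0780 × 12.5) / [12.5 × (0.497 × 5.24 − 0.0780) − 1] = 134.7 / 30.58 = 4.405 mg/L.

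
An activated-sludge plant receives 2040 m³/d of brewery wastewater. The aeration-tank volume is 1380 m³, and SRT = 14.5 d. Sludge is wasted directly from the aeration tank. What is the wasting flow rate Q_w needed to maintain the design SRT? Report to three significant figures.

For wasting at MLVSS concentration, Q_w = V/θ_c = 1380/14.5 = 95.17 m³/d.

Q_w ≈ 95.2 m³/d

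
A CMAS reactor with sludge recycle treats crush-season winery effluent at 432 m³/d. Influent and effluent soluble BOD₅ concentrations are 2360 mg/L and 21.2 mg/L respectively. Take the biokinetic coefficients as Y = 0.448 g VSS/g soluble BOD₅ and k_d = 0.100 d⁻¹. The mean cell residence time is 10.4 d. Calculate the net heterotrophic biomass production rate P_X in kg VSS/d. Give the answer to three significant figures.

P_X ≈ 222 kg VSS/d

Correct the yield for decay: Y_obs = Y/(1 + k_d θ_c) = 0.448 / (1 + 0.100 × 10.4) = 0.448 / 2.040 = 0.2196.
Q·(S₀ − S) = 432 × (2360 − 21.2) × 10⁻³ = 1010 kg/d removed.
So the net sludge growth is P_X = 0.2196 × 1010 = 221.9 kg VSS/d.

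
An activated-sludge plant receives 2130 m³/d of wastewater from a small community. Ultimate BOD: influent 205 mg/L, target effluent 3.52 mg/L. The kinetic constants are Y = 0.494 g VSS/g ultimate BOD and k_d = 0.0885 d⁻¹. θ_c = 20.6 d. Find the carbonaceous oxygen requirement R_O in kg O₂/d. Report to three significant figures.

Correct the yield for decay: Y_obs = Y/(1 + k_d θ_c) = 0.494 / (1 + 0.0885 × 20.6) = 0.494 / 2.823 = 0.1750.
Q·(S₀ − S) = 2130 × (205 − 3.52) × 10⁻³ = 429.2 kg/d removed.
Net sludge production P_X = 0.1750 × 429.2 = 75.10 kg VSS/d.
Carbonaceous O₂ demand = substrate oxidised − cell-mass equivalent = 429.2 − 1.42 × 75.10 = 322.5 kg O₂/d.

R_O ≈ 323 kg O₂/d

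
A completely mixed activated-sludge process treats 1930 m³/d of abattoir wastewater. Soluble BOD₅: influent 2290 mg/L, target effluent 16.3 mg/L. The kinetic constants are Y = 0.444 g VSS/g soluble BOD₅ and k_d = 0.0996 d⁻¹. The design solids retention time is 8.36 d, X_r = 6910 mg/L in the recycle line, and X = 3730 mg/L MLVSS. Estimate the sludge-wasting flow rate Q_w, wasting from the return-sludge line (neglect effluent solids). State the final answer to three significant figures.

Q_w ≈ 154 m³/d

From the SRT design equation V = Y Q (S₀−S) θ_c / [X (1 + k_d θ_c)] = 0.444 × 1930 × (2290 − 16.3) × 8.36 / [3730 × (1 + 0.0996 × 8.36)] = 1.63×10^7 / 6836 = 2383 m³.
Q_w = (V·X)/(θ_c X_r) = 2383 × 3730 / (8.36 × 6910) = 153.9 m³/d.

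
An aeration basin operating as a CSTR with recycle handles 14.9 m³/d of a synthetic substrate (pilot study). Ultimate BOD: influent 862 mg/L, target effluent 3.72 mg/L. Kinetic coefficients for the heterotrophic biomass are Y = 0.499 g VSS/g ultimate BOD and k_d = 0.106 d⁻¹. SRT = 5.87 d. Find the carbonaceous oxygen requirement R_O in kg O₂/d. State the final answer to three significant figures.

R_O ≈ 7.20 kg O₂/d

The observed yield is Y_obs = Y/(1 + k_d·θ_c) = 0.499 / (1 + 0.106 × 5.87) = 0.499 / 1.622 = 0.3076 g VSS per g ultimate BOD removed.
Mass of ultimate BOD removed per day: Q(S₀ − S) = 14.9 × 858.3 g/m³ = 12.79 kg/d.
Net sludge production P_X = 0.3076 × 12.79 = 3.934 kg VSS/d.
R_O = Q·(S₀ − S) − 1.42·P_X = 12.79 − 1.42 × 3.934 = 7.202 kg O₂/d.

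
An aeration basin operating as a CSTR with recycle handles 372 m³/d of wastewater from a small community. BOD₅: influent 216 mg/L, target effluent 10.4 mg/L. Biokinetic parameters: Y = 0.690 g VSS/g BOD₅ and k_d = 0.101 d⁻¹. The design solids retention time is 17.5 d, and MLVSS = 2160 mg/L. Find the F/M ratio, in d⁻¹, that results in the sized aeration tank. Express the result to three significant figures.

F/M ≈ 0.241 d⁻¹

Steady-state biomass mass balance: V·X·(1 + k_d·θ_c) = Y·Q·(S₀ − S)·θ_c, so V = 0.690 × 372 × (216 − 10.4) × 17.5 / [2160 × (1 + 0.101 × 17.5)] = 9.24×10^5 / 5978 = 154.5 m³.
Food-to-microorganism ratio F/M = Q S₀ / (V X) = 372 × 216 / (154.5 × 2160) = 0.2408 d⁻¹.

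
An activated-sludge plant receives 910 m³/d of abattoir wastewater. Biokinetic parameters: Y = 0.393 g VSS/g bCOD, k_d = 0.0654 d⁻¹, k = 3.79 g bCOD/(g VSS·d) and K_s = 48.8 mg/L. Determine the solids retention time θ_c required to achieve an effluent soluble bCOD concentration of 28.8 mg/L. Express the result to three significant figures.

At the target effluent, Y k S/(K_s+S) = 0.393×3.79×28.8/77.60 = 0.5528 d⁻¹.
Then 1/θ_c = μ − k_d = 0.5528 − 0.0654 = 0.4874 d⁻¹, giving θ_c = 2.052 d.

θ_c ≈ 2.05 d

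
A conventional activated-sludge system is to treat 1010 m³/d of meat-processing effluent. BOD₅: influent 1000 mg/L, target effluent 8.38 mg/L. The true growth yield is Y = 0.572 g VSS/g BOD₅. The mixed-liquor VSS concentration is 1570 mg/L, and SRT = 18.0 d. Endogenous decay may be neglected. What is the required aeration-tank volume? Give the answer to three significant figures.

Biomass mass balance (decay neglected): V·X = Y·Q·(S₀ − S)·θ_c, so V = 0.572 × 1010 × (1000 − 8.38) × 18.0 / 1570 = 6568 m³.

V ≈ 6570 m³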